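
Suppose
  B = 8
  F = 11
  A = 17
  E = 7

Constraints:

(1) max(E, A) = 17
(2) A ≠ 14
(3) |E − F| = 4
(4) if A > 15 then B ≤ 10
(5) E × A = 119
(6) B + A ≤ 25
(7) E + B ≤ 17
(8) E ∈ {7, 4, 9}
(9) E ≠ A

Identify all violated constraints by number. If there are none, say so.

(1) max(7, 17) = 17  OK
(2) A = 17, and 17 ≠ 14  OK
(3) |7 − 11| = 4  OK
(4) A = 17 > 15, so we need B ≤ 10; B = 8 ≤ 10  OK
(5) E × A = 7 × 17 = 119  OK
(6) B + A = 8 + 17 = 25; 25 ≤ 25  OK
(7) E + B = 7 + 8 = 15; 15 ≤ 17  OK
(8) E = 7 is in {7, 4, 9}  OK
(9) E = 7, A = 17; distinct  OK

None — every constraint holds.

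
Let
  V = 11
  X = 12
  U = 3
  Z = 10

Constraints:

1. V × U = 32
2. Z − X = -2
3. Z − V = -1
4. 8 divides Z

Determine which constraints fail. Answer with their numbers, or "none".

Constraints 1, 4 do not hold.

1. V × U = 11 × 3 = 33, not 32 — fails.
2. Z − X = 10 − 12 = -2 — holds.
3. Z − V = 10 − 11 = -1 — holds.
4. 10 = 8×1 + 2, so 8 does not divide 10 — fails.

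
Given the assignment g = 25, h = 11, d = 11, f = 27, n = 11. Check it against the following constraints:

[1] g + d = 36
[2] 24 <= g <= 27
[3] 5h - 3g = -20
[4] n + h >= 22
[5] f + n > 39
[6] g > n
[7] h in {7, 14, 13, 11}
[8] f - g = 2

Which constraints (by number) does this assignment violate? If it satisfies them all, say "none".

[1] g + d = 25 + 11 = 36  holds
[2] g = 25 lies in [24, 27]  holds
[3] 5h - 3g = 5(11) - 3(25) = -20  holds
[4] n + h = 11 + 11 = 22; 22 ≥ 22  holds
[5] f + n = 27 + 11 = 38; 38 ≤ 39, bound 39 not met  fails
[6] g = 25, n = 11; 25 > 11  holds
[7] h = 11 is in {7, 14, 13, 11}  holds
[8] f - g = 27 - 25 = 2  holds

Violated: 5.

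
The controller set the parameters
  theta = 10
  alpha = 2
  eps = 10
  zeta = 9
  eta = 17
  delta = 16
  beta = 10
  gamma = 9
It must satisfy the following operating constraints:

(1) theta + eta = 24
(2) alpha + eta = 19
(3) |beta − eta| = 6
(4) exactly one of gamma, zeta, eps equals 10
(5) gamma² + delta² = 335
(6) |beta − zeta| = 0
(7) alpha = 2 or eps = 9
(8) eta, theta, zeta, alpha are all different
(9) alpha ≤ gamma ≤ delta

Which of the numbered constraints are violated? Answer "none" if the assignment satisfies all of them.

(1) theta + eta = 10 + 17 = 27, not 24 — violated.
(2) alpha + eta = 2 + 17 = 19 — OK.
(3) |10 − 17| = 7, not 6 — violated.
(4) gamma=9, zeta=9, eps=10; 1 of them equals 10 — OK.
(5) gamma² + delta² = 9² + 16² = 81 + 256 = 337, not 335 — violated.
(6) |10 − 9| = 1, not 0 — violated.
(7) alpha = 2 = 2 (first disjunct) — OK.
(8) values 17, 10, 9, 2 are pairwise distinct — OK.
(9) values 2 ≤ 9 ≤ 16 — OK.

Constraints 1, 3, 5, and 6 do not hold.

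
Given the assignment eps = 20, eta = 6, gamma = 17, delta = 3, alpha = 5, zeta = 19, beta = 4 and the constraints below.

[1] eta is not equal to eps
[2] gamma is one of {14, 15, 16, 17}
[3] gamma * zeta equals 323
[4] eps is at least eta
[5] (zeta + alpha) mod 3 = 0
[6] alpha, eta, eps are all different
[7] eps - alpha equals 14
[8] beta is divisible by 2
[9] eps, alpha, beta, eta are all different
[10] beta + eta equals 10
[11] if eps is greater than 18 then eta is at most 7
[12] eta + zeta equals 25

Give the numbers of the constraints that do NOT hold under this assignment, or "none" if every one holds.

[1] eta = 6, eps = 20; distinct  OK
[2] gamma = 17 is in {14, 15, 16, 17}  OK
[3] gamma * zeta = 17 * 19 = 323  OK
[4] eps = 20, eta = 6; 20 ≥ 6  OK
[5] zeta + alpha = 24; 24 mod 3 = 0  OK
[6] values 5, 6, 20 are pairwise distinct  OK
[7] eps - alpha = 20 - 5 = 15, not 14  FAIL
[8] 4 / 2 = 2, so 2 divides 4  OK
[9] values 20, 5, 4, 6 are pairwise distinct  OK
[10] beta + eta = 4 + 6 = 10  OK
[11] eps = 20 > 18, so we need eta ≤ 7; eta = 6 ≤ 7  OK
[12] eta + zeta = 6 + 19 = 25  OK

Violated: 7.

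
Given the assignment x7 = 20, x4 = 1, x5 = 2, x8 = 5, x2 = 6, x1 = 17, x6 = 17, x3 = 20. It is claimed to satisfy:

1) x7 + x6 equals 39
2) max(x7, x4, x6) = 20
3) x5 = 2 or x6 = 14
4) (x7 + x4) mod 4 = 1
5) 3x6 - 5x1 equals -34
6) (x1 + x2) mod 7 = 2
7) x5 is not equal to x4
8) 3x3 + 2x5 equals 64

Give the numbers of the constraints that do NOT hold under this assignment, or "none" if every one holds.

Violated: 1.

1) x7 + x6 = 20 + 17 = 37, not 39  FAIL
2) max(20, 1, 17) = 20  OK
3) x5 = 2 = 2 (first disjunct)  OK
4) x7 + x4 = 21; 21 mod 4 = 1  OK
5) 3x6 - 5x1 = 3(17) - 5(17) = -34  OK
6) x1 + x2 = 23; 23 mod 7 = 2  OK
7) x5 = 2, x4 = 1; distinct  OK
8) 3x3 + 2x5 = 3(20) + 2(2) = 64  OK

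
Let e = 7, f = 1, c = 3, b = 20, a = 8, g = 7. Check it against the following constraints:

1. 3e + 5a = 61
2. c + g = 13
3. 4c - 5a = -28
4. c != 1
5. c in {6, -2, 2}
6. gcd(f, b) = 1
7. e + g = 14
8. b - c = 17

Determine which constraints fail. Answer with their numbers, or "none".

No — constraints 2, 5 are not satisfied.

1. 3e + 5a = 3(7) + 5(8) = 61  ✔
2. c + g = 3 + 7 = 10, not 13  ✘
3. 4c - 5a = 4(3) - 5(8) = -28  ✔
4. c = 3, and 3 ≠ 1  ✔
5. c = 3 is not in {6, -2, 2}  ✘
6. gcd(1, 20) = 1  ✔
7. e + g = 7 + 7 = 14  ✔
8. b - c = 20 - 3 = 17  ✔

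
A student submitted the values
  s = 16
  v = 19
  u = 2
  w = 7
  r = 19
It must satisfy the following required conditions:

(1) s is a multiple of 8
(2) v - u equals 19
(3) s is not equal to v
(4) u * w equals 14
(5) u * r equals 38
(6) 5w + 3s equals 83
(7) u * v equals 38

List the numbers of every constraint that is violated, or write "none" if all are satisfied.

(1) 16 / 8 = 2, so 8 divides 16 — holds.
(2) v - u = 19 - 2 = 17, not 19 — does not hold.
(3) s = 16, v = 19; distinct — holds.
(4) u * w = 2 * 7 = 14 — holds.
(5) u * r = 2 * 19 = 38 — holds.
(6) 5w + 3s = 5(7) + 3(16) = 83 — holds.
(7) u * v = 2 * 19 = 38 — holds.

The assignment fails constraint 2.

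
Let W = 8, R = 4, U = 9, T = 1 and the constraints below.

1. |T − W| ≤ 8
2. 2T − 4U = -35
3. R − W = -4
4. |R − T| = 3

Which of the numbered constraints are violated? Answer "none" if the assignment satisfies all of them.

1. |1 − 8| = 7; 7 ≤ 8  ✓
2. 2T − 4U = 2(1) − 4(9) = -34, not -35  ✗
3. R − W = 4 − 8 = -4  ✓
4. |4 − 1| = 3  ✓

Constraint 2 is violated.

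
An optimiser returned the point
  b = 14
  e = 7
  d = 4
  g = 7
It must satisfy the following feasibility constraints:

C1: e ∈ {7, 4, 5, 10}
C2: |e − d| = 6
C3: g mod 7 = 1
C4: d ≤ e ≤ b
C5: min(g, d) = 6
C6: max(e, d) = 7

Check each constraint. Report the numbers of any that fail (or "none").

Violated: 2, 3, and 5.

C1: e = 7 is in {7, 4, 5, 10}  OK
C2: |7 − 4| = 3, not 6  FAIL
C3: 7 mod 7 = 0, not 1  FAIL
C4: values 4 ≤ 7 ≤ 14  OK
C5: min(7, 4) = 4, not 6  FAIL
C6: max(7, 4) = 7  OK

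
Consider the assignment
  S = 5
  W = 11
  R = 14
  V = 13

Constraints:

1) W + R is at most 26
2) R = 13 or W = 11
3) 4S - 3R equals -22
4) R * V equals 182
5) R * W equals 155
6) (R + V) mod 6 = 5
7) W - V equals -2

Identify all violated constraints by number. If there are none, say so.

1) W + R = 11 + 14 = 25; 25 ≤ 26  true
2) R = 14 ≠ 13, but W = 11 = 11 (second disjunct)  true
3) 4S - 3R = 4(5) - 3(14) = -22  true
4) R * V = 14 * 13 = 182  true
5) R * W = 14 * 11 = 154, not 155  false
6) R + V = 27; 27 mod 6 = 3, not 5  false
7) W - V = 11 - 13 = -2  true

The assignment fails constraints 5, 6.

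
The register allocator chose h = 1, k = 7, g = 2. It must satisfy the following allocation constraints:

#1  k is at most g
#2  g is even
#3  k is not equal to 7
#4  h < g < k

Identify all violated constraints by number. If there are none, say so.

#1 k = 7, g = 2; 7 > 2 (want ≤)  false
#2 g = 2 is even  true
#3 k = 7, but 7 is required to differ  false
#4 values 1 < 2 < 7  true

Violated: 1, 3.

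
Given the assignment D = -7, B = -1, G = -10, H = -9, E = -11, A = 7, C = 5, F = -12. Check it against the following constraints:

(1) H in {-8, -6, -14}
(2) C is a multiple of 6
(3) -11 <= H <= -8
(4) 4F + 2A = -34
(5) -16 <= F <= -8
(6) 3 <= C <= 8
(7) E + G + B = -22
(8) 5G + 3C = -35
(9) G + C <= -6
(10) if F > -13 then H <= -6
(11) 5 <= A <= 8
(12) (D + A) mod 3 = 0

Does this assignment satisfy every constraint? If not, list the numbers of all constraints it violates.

(1) H = -9 is not in {-8, -6, -14} — violated.
(2) 5 = 6*0 + 5, so 6 does not divide 5 — violated.
(3) H = -9 lies in [-11, -8] — OK.
(4) 4F + 2A = 4(-12) + 2(7) = -34 — OK.
(5) F = -12 lies in [-16, -8] — OK.
(6) C = 5 lies in [3, 8] — OK.
(7) E + G + B = -11 + (-10) + (-1) = -22 — OK.
(8) 5G + 3C = 5(-10) + 3(5) = -35 — OK.
(9) G + C = -10 + 5 = -5; -5 > -6, bound -6 not met — violated.
(10) F = -12 > -13, so we need H ≤ -6; H = -9 ≤ -6 — OK.
(11) A = 7 lies in [5, 8] — OK.
(12) D + A = 0; 0 mod 3 = 0 — OK.

The assignment fails constraints 1, 2, and 9.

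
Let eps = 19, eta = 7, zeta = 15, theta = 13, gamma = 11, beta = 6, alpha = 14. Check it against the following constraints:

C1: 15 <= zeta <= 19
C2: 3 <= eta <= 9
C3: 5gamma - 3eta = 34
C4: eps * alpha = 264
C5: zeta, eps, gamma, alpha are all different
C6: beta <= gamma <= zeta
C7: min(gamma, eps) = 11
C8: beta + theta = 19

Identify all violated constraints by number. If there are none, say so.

No — constraint 4 is not satisfied.

C1: zeta = 15 lies in [15, 19] — holds.
C2: eta = 7 lies in [3, 9] — holds.
C3: 5gamma - 3eta = 5(11) - 3(7) = 34 — holds.
C4: eps * alpha = 19 * 14 = 266, not 264 — does not hold.
C5: values 15, 19, 11, 14 are pairwise distinct — holds.
C6: values 6 <= 11 <= 15 — holds.
C7: min(11, 19) = 11 — holds.
C8: beta + theta = 6 + 13 = 19 — holds.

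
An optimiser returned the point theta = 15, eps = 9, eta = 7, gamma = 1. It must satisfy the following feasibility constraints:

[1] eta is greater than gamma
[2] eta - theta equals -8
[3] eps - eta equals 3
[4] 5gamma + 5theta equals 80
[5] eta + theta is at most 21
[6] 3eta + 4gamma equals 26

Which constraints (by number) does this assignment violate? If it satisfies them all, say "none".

[1] eta = 7, gamma = 1; 7 > 1 — satisfied.
[2] eta - theta = 7 - 15 = -8 — satisfied.
[3] eps - eta = 9 - 7 = 2, not 3 — violated.
[4] 5gamma + 5theta = 5(1) + 5(15) = 80 — satisfied.
[5] eta + theta = 7 + 15 = 22; 22 > 21, bound 21 not met — violated.
[6] 3eta + 4gamma = 3(7) + 4(1) = 25, not 26 — violated.

Constraints 3, 5, 6 do not hold.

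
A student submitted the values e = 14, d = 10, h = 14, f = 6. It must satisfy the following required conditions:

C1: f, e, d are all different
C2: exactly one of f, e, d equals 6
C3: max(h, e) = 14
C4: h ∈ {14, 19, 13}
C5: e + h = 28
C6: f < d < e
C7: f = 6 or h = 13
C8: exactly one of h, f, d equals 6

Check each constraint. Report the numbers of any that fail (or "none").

C1: values 6, 14, 10 are pairwise distinct — OK.
C2: f=6, e=14, d=10; 1 of them equals 6 — OK.
C3: max(14, 14) = 14 — OK.
C4: h = 14 is in {14, 19, 13} — OK.
C5: e + h = 14 + 14 = 28 — OK.
C6: values 6 < 10 < 14 — OK.
C7: f = 6 = 6 (first disjunct) — OK.
C8: h=14, f=6, d=10; 1 of them equals 6 — OK.

None — every constraint holds.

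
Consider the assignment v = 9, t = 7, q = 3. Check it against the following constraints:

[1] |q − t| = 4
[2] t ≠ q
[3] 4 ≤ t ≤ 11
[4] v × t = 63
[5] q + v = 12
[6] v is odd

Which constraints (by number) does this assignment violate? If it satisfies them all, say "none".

Yes — all constraints hold.

[1] |3 − 7| = 4  yes
[2] t = 7, q = 3; distinct  yes
[3] t = 7 lies in [4, 11]  yes
[4] v × t = 9 × 7 = 63  yes
[5] q + v = 3 + 9 = 12  yes
[6] v = 9 is odd  yes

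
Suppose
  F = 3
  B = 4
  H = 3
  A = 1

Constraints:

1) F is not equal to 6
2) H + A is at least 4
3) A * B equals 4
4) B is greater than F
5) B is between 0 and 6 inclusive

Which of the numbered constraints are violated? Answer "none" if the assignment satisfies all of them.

All constraints are satisfied.

1) F = 3, and 3 ≠ 6  true
2) H + A = 3 + 1 = 4; 4 ≥ 4  true
3) A * B = 1 * 4 = 4  true
4) B = 4, F = 3; 4 > 3  true
5) B = 4 lies in [0, 6]  true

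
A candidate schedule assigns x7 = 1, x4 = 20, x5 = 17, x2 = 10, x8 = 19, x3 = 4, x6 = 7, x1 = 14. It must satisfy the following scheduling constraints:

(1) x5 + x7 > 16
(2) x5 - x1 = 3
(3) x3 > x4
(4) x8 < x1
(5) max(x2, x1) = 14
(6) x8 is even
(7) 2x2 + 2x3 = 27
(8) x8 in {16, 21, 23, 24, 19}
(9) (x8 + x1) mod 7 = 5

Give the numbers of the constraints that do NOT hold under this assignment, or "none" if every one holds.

(1) x5 + x7 = 17 + 1 = 18; 18 > 16 — holds.
(2) x5 - x1 = 17 - 14 = 3 — holds.
(3) x3 = 4, x4 = 20; 4 ≤ 20 (want >) — does not hold.
(4) x8 = 19, x1 = 14; 19 ≥ 14 (want <) — does not hold.
(5) max(10, 14) = 14 — holds.
(6) x8 = 19 is odd — does not hold.
(7) 2x2 + 2x3 = 2(10) + 2(4) = 28, not 27 — does not hold.
(8) x8 = 19 is in {16, 21, 23, 24, 19} — holds.
(9) x8 + x1 = 33; 33 mod 7 = 5 — holds.

Constraints 3, 4, 6, and 7 are violated.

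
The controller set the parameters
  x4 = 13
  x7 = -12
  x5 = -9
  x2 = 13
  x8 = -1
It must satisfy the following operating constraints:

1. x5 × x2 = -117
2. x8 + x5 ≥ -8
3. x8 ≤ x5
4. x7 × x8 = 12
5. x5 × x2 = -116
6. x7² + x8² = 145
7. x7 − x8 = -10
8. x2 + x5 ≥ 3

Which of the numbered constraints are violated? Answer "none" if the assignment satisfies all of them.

Constraints 2, 3, 5, 7 do not hold.

1. x5 × x2 = -9 × 13 = -117  yes
2. x8 + x5 = -1 + (-9) = -10; -10 < -8, bound -8 not met  no
3. x8 = -1, x5 = -9; -1 > -9 (want ≤)  no
4. x7 × x8 = -12 × (-1) = 12  yes
5. x5 × x2 = -9 × 13 = -117, not -116  no
6. x7² + x8² = (-12)² + (-1)² = 144 + 1 = 145  yes
7. x7 − x8 = -12 − (-1) = -11, not -10  no
8. x2 + x5 = 13 + (-9) = 4; 4 ≥ 3  yes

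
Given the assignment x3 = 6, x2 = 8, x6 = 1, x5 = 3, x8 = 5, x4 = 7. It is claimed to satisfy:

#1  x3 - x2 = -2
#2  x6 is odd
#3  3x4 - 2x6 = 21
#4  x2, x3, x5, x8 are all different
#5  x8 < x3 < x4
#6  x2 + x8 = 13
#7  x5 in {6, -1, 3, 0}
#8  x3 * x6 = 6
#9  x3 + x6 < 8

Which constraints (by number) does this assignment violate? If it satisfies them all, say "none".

#1 x3 - x2 = 6 - 8 = -2  ✔
#2 x6 = 1 is odd  ✔
#3 3x4 - 2x6 = 3(7) - 2(1) = 19, not 21  ✘
#4 values 8, 6, 3, 5 are pairwise distinct  ✔
#5 values 5 < 6 < 7  ✔
#6 x2 + x8 = 8 + 5 = 13  ✔
#7 x5 = 3 is in {6, -1, 3, 0}  ✔
#8 x3 * x6 = 6 * 1 = 6  ✔
#9 x3 + x6 = 6 + 1 = 7; 7 < 8  ✔

Constraint 3 is violated.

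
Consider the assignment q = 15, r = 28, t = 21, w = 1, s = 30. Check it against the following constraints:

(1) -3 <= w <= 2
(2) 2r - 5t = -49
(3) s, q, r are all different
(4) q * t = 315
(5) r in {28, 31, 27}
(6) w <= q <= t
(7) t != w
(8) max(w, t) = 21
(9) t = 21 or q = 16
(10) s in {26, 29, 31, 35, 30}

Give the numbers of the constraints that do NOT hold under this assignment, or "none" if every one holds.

All constraints are satisfied.

(1) w = 1 lies in [-3, 2]  true
(2) 2r - 5t = 2(28) - 5(21) = -49  true
(3) values 30, 15, 28 are pairwise distinct  true
(4) q * t = 15 * 21 = 315  true
(5) r = 28 is in {28, 31, 27}  true
(6) values 1 <= 15 <= 21  true
(7) t = 21, w = 1; distinct  true
(8) max(1, 21) = 21  true
(9) t = 21 = 21 (first disjunct)  true
(10) s = 30 is in {26, 29, 31, 35, 30}  true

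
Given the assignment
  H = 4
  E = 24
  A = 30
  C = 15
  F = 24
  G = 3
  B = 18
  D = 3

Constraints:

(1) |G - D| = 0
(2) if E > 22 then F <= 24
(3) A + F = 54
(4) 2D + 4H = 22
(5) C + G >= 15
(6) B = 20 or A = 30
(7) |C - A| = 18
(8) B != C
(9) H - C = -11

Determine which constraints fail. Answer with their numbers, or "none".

(1) |3 - 3| = 0  ✓
(2) E = 24 > 22, so we need F ≤ 24; F = 24 ≤ 24  ✓
(3) A + F = 30 + 24 = 54  ✓
(4) 2D + 4H = 2(3) + 4(4) = 22  ✓
(5) C + G = 15 + 3 = 18; 18 ≥ 15  ✓
(6) B = 18 ≠ 20, but A = 30 = 30 (second disjunct)  ✓
(7) |15 - 30| = 15, not 18  ✗
(8) B = 18, C = 15; distinct  ✓
(9) H - C = 4 - 15 = -11  ✓

Constraint 7 does not hold.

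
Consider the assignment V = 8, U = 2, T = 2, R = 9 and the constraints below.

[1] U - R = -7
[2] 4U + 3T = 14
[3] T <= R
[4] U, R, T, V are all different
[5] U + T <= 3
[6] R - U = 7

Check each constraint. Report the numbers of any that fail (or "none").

[1] U - R = 2 - 9 = -7 — holds.
[2] 4U + 3T = 4(2) + 3(2) = 14 — holds.
[3] T = 2, R = 9; 2 ≤ 9 — holds.
[4] U = T = 2, not all different — fails.
[5] U + T = 2 + 2 = 4; 4 > 3, bound 3 not met — fails.
[6] R - U = 9 - 2 = 7 — holds.

Constraints 4 and 5 are violated.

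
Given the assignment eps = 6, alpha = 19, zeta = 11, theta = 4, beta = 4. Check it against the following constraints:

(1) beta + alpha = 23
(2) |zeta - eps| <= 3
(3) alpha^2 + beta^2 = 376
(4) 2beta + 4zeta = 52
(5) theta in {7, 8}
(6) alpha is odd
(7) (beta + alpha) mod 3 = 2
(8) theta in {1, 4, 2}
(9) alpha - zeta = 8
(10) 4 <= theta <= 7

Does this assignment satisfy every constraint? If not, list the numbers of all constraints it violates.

No — constraints 2, 3, 5 are not satisfied.

(1) beta + alpha = 4 + 19 = 23  holds
(2) |11 - 6| = 5; 5 > 3, exceeds bound 3  fails
(3) alpha^2 + beta^2 = 19^2 + 4^2 = 361 + 16 = 377, not 376  fails
(4) 2beta + 4zeta = 2(4) + 4(11) = 52  holds
(5) theta = 4 is not in {7, 8}  fails
(6) alpha = 19 is odd  holds
(7) beta + alpha = 23; 23 mod 3 = 2  holds
(8) theta = 4 is in {1, 4, 2}  holds
(9) alpha - zeta = 19 - 11 = 8  holds
(10) theta = 4 lies in [4, 7]  holds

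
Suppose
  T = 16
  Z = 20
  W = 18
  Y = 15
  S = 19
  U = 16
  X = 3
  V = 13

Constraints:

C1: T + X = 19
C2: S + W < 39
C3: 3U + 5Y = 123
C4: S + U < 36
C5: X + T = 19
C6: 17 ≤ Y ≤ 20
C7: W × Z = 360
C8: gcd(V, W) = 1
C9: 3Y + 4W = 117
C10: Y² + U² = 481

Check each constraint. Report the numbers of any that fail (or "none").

C1: T + X = 16 + 3 = 19 — OK.
C2: S + W = 19 + 18 = 37; 37 < 39 — OK.
C3: 3U + 5Y = 3(16) + 5(15) = 123 — OK.
C4: S + U = 19 + 16 = 35; 35 < 36 — OK.
C5: X + T = 3 + 16 = 19 — OK.
C6: Y = 15 is outside [17, 20] — violated.
C7: W × Z = 18 × 20 = 360 — OK.
C8: gcd(13, 18) = 1 — OK.
C9: 3Y + 4W = 3(15) + 4(18) = 117 — OK.
C10: Y² + U² = 15² + 16² = 225 + 256 = 481 — OK.

No — constraint 6 is not satisfied.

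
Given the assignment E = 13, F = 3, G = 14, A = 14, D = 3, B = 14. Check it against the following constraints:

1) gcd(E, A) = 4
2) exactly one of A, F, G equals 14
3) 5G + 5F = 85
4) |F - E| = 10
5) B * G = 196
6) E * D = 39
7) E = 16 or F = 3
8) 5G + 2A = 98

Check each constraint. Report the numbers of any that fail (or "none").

1) gcd(13, 14) = 1, not 4 — fails.
2) A=14, F=3, G=14; 2 of them equal 14, not exactly one — fails.
3) 5G + 5F = 5(14) + 5(3) = 85 — holds.
4) |3 - 13| = 10 — holds.
5) B * G = 14 * 14 = 196 — holds.
6) E * D = 13 * 3 = 39 — holds.
7) E = 13 ≠ 16, but F = 3 = 3 (second disjunct) — holds.
8) 5G + 2A = 5(14) + 2(14) = 98 — holds.

The assignment fails constraints 1, 2.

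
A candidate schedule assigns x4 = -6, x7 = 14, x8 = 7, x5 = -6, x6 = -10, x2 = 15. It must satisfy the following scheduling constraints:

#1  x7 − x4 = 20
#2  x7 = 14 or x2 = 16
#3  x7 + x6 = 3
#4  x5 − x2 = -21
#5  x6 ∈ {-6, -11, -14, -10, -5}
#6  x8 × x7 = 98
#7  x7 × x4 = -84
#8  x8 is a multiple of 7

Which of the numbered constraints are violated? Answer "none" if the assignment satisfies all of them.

#1 x7 − x4 = 14 − (-6) = 20  holds
#2 x7 = 14 = 14 (first disjunct)  holds
#3 x7 + x6 = 14 + (-10) = 4, not 3  fails
#4 x5 − x2 = -6 − 15 = -21  holds
#5 x6 = -10 is in {-6, -11, -14, -10, -5}  holds
#6 x8 × x7 = 7 × 14 = 98  holds
#7 x7 × x4 = 14 × (-6) = -84  holds
#8 7 / 7 = 1, so 7 divides 7  holds

No — constraint 3 is not satisfied.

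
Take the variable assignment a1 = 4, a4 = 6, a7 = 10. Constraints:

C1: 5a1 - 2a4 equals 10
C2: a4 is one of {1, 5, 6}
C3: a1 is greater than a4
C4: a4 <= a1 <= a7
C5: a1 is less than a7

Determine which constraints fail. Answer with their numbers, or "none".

C1: 5a1 - 2a4 = 5(4) - 2(6) = 8, not 10  ✘
C2: a4 = 6 is in {1, 5, 6}  ✔
C3: a1 = 4, a4 = 6; 4 ≤ 6 (want >)  ✘
C4: values 6, 4, 10; a4 = 6 is not <= a1 = 4  ✘
C5: a1 = 4, a7 = 10; 4 < 10  ✔

Constraints 1, 3, and 4 do not hold.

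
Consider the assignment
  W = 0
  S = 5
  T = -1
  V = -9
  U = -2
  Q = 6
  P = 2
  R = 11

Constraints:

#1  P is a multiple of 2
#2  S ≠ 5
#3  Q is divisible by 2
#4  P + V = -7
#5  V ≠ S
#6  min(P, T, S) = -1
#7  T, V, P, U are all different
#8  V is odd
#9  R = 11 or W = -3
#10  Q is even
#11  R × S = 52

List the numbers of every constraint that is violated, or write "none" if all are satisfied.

Constraints 2 and 11 are violated.

#1 2 / 2 = 1, so 2 divides 2  ✔
#2 S = 5, but 5 is required to differ  ✘
#3 6 / 2 = 3, so 2 divides 6  ✔
#4 P + V = 2 + (-9) = -7  ✔
#5 V = -9, S = 5; distinct  ✔
#6 min(2, -1, 5) = -1  ✔
#7 values -1, -9, 2, -2 are pairwise distinct  ✔
#8 V = -9 is odd  ✔
#9 R = 11 = 11 (first disjunct)  ✔
#10 Q = 6 is even  ✔
#11 R × S = 11 × 5 = 55, not 52  ✘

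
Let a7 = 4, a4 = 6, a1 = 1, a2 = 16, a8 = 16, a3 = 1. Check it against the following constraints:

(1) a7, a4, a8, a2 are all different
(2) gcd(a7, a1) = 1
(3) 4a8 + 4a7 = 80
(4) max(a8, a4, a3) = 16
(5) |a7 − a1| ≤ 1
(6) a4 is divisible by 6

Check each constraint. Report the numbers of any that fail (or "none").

(1) a8 = a2 = 16, not all different — violated.
(2) gcd(4, 1) = 1 — OK.
(3) 4a8 + 4a7 = 4(16) + 4(4) = 80 — OK.
(4) max(16, 6, 1) = 16 — OK.
(5) |4 − 1| = 3; 3 > 1, exceeds bound 1 — violated.
(6) 6 / 6 = 1, so 6 divides 6 — OK.

The assignment fails constraints 1 and 5.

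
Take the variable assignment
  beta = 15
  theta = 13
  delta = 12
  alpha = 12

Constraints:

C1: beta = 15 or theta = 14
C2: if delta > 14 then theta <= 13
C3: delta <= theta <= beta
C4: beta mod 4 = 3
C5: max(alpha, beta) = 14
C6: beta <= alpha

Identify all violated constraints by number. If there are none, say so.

No — constraints 5, 6 are not satisfied.

C1: beta = 15 = 15 (first disjunct) — OK.
C2: delta = 12, not > 14; antecedent false, conditional vacuously true — OK.
C3: values 12 <= 13 <= 15 — OK.
C4: 15 mod 4 = 3 — OK.
C5: max(12, 15) = 15, not 14 — violated.
C6: beta = 15, alpha = 12; 15 > 12 (want ≤) — violated.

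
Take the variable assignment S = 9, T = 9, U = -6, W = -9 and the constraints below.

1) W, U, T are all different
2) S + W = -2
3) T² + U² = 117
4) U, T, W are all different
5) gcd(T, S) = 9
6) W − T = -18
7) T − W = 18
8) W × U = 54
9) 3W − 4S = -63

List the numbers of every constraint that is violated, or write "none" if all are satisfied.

Constraint 2 does not hold.

1) values -9, -6, 9 are pairwise distinct — holds.
2) S + W = 9 + (-9) = 0, not -2 — does not hold.
3) T² + U² = 9² + (-6)² = 81 + 36 = 117 — holds.
4) values -6, 9, -9 are pairwise distinct — holds.
5) gcd(9, 9) = 9 — holds.
6) W − T = -9 − 9 = -18 — holds.
7) T − W = 9 − (-9) = 18 — holds.
8) W × U = -9 × (-6) = 54 — holds.
9) 3W − 4S = 3(-9) − 4(9) = -63 — holds.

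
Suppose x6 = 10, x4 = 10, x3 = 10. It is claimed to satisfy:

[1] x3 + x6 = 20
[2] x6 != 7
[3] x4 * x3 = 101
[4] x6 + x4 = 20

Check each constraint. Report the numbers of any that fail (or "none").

[1] x3 + x6 = 10 + 10 = 20 — satisfied.
[2] x6 = 10, and 10 ≠ 7 — satisfied.
[3] x4 * x3 = 10 * 10 = 100, not 101 — violated.
[4] x6 + x4 = 10 + 10 = 20 — satisfied.

Constraint 3 is violated.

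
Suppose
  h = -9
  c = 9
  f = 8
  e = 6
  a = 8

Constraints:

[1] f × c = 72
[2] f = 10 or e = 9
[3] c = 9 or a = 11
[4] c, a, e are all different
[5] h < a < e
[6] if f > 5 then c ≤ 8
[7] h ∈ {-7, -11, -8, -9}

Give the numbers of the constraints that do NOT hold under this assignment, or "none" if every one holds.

[1] f × c = 8 × 9 = 72 — satisfied.
[2] f = 8 ≠ 10 and e = 6 ≠ 9; both disjuncts false — violated.
[3] c = 9 = 9 (first disjunct) — satisfied.
[4] values 9, 8, 6 are pairwise distinct — satisfied.
[5] values -9, 8, 6; a = 8 is not < e = 6 — violated.
[6] f = 8 > 5, so we need c ≤ 8; but c = 9 > 8 — violated.
[7] h = -9 is in {-7, -11, -8, -9} — satisfied.

Constraints 2, 5, and 6 do not hold.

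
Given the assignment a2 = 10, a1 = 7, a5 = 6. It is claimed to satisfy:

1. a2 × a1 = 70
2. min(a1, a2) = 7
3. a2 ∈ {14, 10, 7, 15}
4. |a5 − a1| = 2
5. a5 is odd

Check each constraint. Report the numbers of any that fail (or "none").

No — constraints 4, 5 are not satisfied.

1. a2 × a1 = 10 × 7 = 70  OK
2. min(7, 10) = 7  OK
3. a2 = 10 is in {14, 10, 7, 15}  OK
4. |6 − 7| = 1, not 2  FAIL
5. a5 = 6 is even  FAIL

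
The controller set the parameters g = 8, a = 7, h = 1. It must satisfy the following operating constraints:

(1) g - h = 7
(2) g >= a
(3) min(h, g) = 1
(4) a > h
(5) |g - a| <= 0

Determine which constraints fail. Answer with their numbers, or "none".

The assignment fails constraint 5.

(1) g - h = 8 - 1 = 7 — holds.
(2) g = 8, a = 7; 8 ≥ 7 — holds.
(3) min(1, 8) = 1 — holds.
(4) a = 7, h = 1; 7 > 1 — holds.
(5) |8 - 7| = 1; 1 > 0, exceeds bound 0 — does not hold.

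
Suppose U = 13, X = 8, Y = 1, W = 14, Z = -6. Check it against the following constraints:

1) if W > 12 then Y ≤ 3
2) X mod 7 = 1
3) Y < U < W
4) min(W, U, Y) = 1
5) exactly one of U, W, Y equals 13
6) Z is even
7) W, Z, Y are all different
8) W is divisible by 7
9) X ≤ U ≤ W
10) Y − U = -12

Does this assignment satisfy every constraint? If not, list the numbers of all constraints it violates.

1) W = 14 > 12, so we need Y ≤ 3; Y = 1 ≤ 3 — holds.
2) 8 mod 7 = 1 — holds.
3) values 1 < 13 < 14 — holds.
4) min(14, 13, 1) = 1 — holds.
5) U=13, W=14, Y=1; 1 of them equals 13 — holds.
6) Z = -6 is even — holds.
7) values 14, -6, 1 are pairwise distinct — holds.
8) 14 / 7 = 2, so 7 divides 14 — holds.
9) values 8 ≤ 13 ≤ 14 — holds.
10) Y − U = 1 − 13 = -12 — holds.

None — every constraint holds.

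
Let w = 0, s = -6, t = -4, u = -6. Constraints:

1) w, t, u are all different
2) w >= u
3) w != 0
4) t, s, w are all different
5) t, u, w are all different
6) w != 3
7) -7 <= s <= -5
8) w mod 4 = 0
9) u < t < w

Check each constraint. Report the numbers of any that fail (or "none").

1) values 0, -4, -6 are pairwise distinct  yes
2) w = 0, u = -6; 0 ≥ -6  yes
3) w = 0, but 0 is required to differ  no
4) values -4, -6, 0 are pairwise distinct  yes
5) values -4, -6, 0 are pairwise distinct  yes
6) w = 0, and 0 ≠ 3  yes
7) s = -6 lies in [-7, -5]  yes
8) 0 mod 4 = 0  yes
9) values -6 < -4 < 0  yes

Constraint 3 is violated.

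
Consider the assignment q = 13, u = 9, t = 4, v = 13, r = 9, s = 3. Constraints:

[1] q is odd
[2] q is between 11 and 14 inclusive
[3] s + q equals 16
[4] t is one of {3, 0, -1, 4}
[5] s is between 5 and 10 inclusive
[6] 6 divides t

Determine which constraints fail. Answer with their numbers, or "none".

[1] q = 13 is odd  ✔
[2] q = 13 lies in [11, 14]  ✔
[3] s + q = 3 + 13 = 16  ✔
[4] t = 4 is in {3, 0, -1, 4}  ✔
[5] s = 3 is outside [5, 10]  ✘
[6] 4 = 6*0 + 4, so 6 does not divide 4  ✘

No — constraints 5 and 6 are not satisfied.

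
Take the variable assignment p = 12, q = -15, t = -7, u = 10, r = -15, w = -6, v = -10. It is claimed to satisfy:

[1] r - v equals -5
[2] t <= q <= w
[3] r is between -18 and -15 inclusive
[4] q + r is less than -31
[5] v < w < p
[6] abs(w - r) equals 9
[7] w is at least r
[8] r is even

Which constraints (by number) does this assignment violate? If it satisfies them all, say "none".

[1] r - v = -15 - (-10) = -5 — OK.
[2] values -7, -15, -6; t = -7 is not <= q = -15 — violated.
[3] r = -15 lies in [-18, -15] — OK.
[4] q + r = -15 + (-15) = -30; -30 ≥ -31, bound -31 not met — violated.
[5] values -10 < -6 < 12 — OK.
[6] abs(-6 - (-15)) = 9 — OK.
[7] w = -6, r = -15; -6 ≥ -15 — OK.
[8] r = -15 is odd — violated.

No — constraints 2, 4, 8 are not satisfied.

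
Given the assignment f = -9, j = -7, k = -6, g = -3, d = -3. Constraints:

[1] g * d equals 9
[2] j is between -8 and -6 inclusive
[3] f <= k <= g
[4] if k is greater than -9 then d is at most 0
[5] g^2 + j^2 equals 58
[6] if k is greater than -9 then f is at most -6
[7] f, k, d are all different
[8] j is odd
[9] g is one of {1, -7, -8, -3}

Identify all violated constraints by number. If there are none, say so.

[1] g * d = -3 * (-3) = 9 — OK.
[2] j = -7 lies in [-8, -6] — OK.
[3] values -9 <= -6 <= -3 — OK.
[4] k = -6 > -9, so we need d ≤ 0; d = -3 ≤ 0 — OK.
[5] g^2 + j^2 = (-3)^2 + (-7)^2 = 9 + 49 = 58 — OK.
[6] k = -6 > -9, so we need f ≤ -6; f = -9 ≤ -6 — OK.
[7] values -9, -6, -3 are pairwise distinct — OK.
[8] j = -7 is odd — OK.
[9] g = -3 is in {1, -7, -8, -3} — OK.

Yes — all constraints hold.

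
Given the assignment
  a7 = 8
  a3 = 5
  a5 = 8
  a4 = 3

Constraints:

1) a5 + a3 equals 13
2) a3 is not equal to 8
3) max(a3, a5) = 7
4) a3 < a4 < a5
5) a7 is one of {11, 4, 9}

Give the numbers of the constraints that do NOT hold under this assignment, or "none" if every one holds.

1) a5 + a3 = 8 + 5 = 13  holds
2) a3 = 5, and 5 ≠ 8  holds
3) max(5, 8) = 8, not 7  fails
4) values 5, 3, 8; a3 = 5 is not < a4 = 3  fails
5) a7 = 8 is not in {11, 4, 9}  fails

Constraints 3, 4, and 5 do not hold.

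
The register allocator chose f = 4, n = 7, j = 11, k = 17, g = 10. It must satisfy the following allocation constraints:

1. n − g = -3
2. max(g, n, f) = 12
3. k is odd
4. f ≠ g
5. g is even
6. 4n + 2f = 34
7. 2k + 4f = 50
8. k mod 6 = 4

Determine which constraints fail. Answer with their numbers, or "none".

1. n − g = 7 − 10 = -3 — holds.
2. max(10, 7, 4) = 10, not 12 — does not hold.
3. k = 17 is odd — holds.
4. f = 4, g = 10; distinct — holds.
5. g = 10 is even — holds.
6. 4n + 2f = 4(7) + 2(4) = 36, not 34 — does not hold.
7. 2k + 4f = 2(17) + 4(4) = 50 — holds.
8. 17 mod 6 = 5, not 4 — does not hold.

Violated: 2, 6, and 8.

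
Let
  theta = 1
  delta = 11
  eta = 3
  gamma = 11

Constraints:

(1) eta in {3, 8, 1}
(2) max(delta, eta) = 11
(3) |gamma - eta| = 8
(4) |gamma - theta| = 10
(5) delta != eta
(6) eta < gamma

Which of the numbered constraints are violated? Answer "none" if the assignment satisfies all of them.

Yes — all constraints hold.

(1) eta = 3 is in {3, 8, 1}  true
(2) max(11, 3) = 11  true
(3) |11 - 3| = 8  true
(4) |11 - 1| = 10  true
(5) delta = 11, eta = 3; distinct  true
(6) eta = 3, gamma = 11; 3 < 11  true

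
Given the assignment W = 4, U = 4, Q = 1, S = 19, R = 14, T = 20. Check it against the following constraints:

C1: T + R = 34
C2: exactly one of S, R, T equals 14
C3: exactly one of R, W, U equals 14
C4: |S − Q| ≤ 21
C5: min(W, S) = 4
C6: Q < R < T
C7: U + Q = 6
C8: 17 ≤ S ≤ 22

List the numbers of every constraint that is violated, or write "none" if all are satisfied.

C1: T + R = 20 + 14 = 34  OK
C2: S=19, R=14, T=20; 1 of them equals 14  OK
C3: R=14, W=4, U=4; 1 of them equals 14  OK
C4: |19 − 1| = 18; 18 ≤ 21  OK
C5: min(4, 19) = 4  OK
C6: values 1 < 14 < 20  OK
C7: U + Q = 4 + 1 = 5, not 6  FAIL
C8: S = 19 lies in [17, 22]  OK

Violated: 7.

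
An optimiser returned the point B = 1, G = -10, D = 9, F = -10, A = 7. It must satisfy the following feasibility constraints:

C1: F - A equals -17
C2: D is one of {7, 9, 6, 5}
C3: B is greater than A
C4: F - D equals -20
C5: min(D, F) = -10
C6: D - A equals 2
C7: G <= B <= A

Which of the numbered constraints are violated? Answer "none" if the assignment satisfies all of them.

C1: F - A = -10 - 7 = -17  ✓
C2: D = 9 is in {7, 9, 6, 5}  ✓
C3: B = 1, A = 7; 1 ≤ 7 (want >)  ✗
C4: F - D = -10 - 9 = -19, not -20  ✗
C5: min(9, -10) = -10  ✓
C6: D - A = 9 - 7 = 2  ✓
C7: values -10 <= 1 <= 7  ✓

Violated: 3 and 4.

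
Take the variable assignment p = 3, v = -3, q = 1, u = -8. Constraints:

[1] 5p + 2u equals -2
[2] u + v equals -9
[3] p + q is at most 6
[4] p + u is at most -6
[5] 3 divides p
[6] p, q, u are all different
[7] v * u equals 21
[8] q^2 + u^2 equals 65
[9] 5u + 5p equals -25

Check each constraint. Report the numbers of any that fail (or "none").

The assignment fails constraints 1, 2, 4, and 7.

[1] 5p + 2u = 5(3) + 2(-8) = -1, not -2 — violated.
[2] u + v = -8 + (-3) = -11, not -9 — violated.
[3] p + q = 3 + 1 = 4; 4 ≤ 6 — satisfied.
[4] p + u = 3 + (-8) = -5; -5 > -6, bound -6 not met — violated.
[5] 3 / 3 = 1, so 3 divides 3 — satisfied.
[6] values 3, 1, -8 are pairwise distinct — satisfied.
[7] v * u = -3 * (-8) = 24, not 21 — violated.
[8] q^2 + u^2 = 1^2 + (-8)^2 = 1 + 64 = 65 — satisfied.
[9] 5u + 5p = 5(-8) + 5(3) = -25 — satisfied.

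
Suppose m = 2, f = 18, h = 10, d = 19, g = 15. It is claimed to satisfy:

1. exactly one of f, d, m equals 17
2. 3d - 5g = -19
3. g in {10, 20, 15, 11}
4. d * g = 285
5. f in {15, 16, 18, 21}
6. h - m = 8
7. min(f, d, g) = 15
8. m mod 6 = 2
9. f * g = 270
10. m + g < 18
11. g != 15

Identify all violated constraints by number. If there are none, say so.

Constraints 1, 2, and 11 do not hold.

1. f=18, d=19, m=2; 0 of them equal 17, not exactly one — does not hold.
2. 3d - 5g = 3(19) - 5(15) = -18, not -19 — does not hold.
3. g = 15 is in {10, 20, 15, 11} — holds.
4. d * g = 19 * 15 = 285 — holds.
5. f = 18 is in {15, 16, 18, 21} — holds.
6. h - m = 10 - 2 = 8 — holds.
7. min(18, 19, 15) = 15 — holds.
8. 2 mod 6 = 2 — holds.
9. f * g = 18 * 15 = 270 — holds.
10. m + g = 2 + 15 = 17; 17 < 18 — holds.
11. g = 15, but 15 is required to differ — does not hold.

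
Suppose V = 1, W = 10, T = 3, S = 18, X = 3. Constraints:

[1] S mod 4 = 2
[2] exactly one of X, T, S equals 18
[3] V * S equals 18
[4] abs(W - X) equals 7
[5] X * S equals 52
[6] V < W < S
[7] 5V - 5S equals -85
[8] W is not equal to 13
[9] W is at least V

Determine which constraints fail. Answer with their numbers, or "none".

[1] 18 mod 4 = 2 — OK.
[2] X=3, T=3, S=18; 1 of them equals 18 — OK.
[3] V * S = 1 * 18 = 18 — OK.
[4] abs(10 - 3) = 7 — OK.
[5] X * S = 3 * 18 = 54, not 52 — violated.
[6] values 1 < 10 < 18 — OK.
[7] 5V - 5S = 5(1) - 5(18) = -85 — OK.
[8] W = 10, and 10 ≠ 13 — OK.
[9] W = 10, V = 1; 10 ≥ 1 — OK.

No — constraint 5 is not satisfied.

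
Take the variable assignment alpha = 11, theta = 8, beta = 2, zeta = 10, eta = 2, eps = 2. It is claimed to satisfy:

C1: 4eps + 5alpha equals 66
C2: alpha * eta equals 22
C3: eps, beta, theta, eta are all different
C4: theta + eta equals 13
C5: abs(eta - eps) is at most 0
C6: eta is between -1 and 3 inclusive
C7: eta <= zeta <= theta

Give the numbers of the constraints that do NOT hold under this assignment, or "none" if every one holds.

C1: 4eps + 5alpha = 4(2) + 5(11) = 63, not 66  ✘
C2: alpha * eta = 11 * 2 = 22  ✔
C3: eps = beta = 2, not all different  ✘
C4: theta + eta = 8 + 2 = 10, not 13  ✘
C5: abs(2 - 2) = 0; 0 ≤ 0  ✔
C6: eta = 2 lies in [-1, 3]  ✔
C7: values 2, 10, 8; zeta = 10 is not <= theta = 8  ✘

Constraints 1, 3, 4, and 7 do not hold.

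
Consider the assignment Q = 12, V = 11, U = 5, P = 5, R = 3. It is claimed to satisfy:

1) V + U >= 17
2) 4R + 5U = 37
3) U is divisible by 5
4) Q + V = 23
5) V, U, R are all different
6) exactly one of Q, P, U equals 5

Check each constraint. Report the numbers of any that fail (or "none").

Constraints 1, 6 do not hold.

1) V + U = 11 + 5 = 16; 16 < 17, bound 17 not met  FAIL
2) 4R + 5U = 4(3) + 5(5) = 37  OK
3) 5 / 5 = 1, so 5 divides 5  OK
4) Q + V = 12 + 11 = 23  OK
5) values 11, 5, 3 are pairwise distinct  OK
6) Q=12, P=5, U=5; 2 of them equal 5, not exactly one  FAIL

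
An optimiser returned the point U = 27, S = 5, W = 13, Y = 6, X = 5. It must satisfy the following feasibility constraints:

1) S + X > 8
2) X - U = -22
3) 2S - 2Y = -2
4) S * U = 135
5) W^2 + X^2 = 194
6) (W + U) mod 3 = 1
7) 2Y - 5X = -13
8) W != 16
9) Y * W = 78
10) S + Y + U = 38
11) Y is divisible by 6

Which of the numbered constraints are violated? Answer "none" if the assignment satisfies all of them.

Yes — all constraints hold.

1) S + X = 5 + 5 = 10; 10 > 8 — OK.
2) X - U = 5 - 27 = -22 — OK.
3) 2S - 2Y = 2(5) - 2(6) = -2 — OK.
4) S * U = 5 * 27 = 135 — OK.
5) W^2 + X^2 = 13^2 + 5^2 = 169 + 25 = 194 — OK.
6) W + U = 40; 40 mod 3 = 1 — OK.
7) 2Y - 5X = 2(6) - 5(5) = -13 — OK.
8) W = 13, and 13 ≠ 16 — OK.
9) Y * W = 6 * 13 = 78 — OK.
10) S + Y + U = 5 + 6 + 27 = 38 — OK.
11) 6 / 6 = 1, so 6 divides 6 — OK.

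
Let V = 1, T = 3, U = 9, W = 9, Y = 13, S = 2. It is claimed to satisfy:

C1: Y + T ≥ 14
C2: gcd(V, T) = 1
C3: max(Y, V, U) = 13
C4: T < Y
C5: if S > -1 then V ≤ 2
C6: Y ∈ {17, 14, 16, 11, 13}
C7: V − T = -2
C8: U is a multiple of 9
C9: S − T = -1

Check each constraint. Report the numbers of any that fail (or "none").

C1: Y + T = 13 + 3 = 16; 16 ≥ 14 — holds.
C2: gcd(1, 3) = 1 — holds.
C3: max(13, 1, 9) = 13 — holds.
C4: T = 3, Y = 13; 3 < 13 — holds.
C5: S = 2 > -1, so we need V ≤ 2; V = 1 ≤ 2 — holds.
C6: Y = 13 is in {17, 14, 16, 11, 13} — holds.
C7: V − T = 1 − 3 = -2 — holds.
C8: 9 / 9 = 1, so 9 divides 9 — holds.
C9: S − T = 2 − 3 = -1 — holds.

The assignment satisfies every constraint.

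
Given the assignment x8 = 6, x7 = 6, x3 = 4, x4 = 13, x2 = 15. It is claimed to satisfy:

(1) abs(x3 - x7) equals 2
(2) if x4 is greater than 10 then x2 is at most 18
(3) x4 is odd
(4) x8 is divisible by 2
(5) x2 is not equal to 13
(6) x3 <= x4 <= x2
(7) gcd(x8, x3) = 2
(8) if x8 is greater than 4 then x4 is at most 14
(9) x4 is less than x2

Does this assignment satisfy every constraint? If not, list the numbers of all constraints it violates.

All constraints are satisfied.

(1) abs(4 - 6) = 2  ✓
(2) x4 = 13 > 10, so we need x2 ≤ 18; x2 = 15 ≤ 18  ✓
(3) x4 = 13 is odd  ✓
(4) 6 / 2 = 3, so 2 divides 6  ✓
(5) x2 = 15, and 15 ≠ 13  ✓
(6) values 4 <= 13 <= 15  ✓
(7) gcd(6, 4) = 2  ✓
(8) x8 = 6 > 4, so we need x4 ≤ 14; x4 = 13 ≤ 14  ✓
(9) x4 = 13, x2 = 15; 13 < 15  ✓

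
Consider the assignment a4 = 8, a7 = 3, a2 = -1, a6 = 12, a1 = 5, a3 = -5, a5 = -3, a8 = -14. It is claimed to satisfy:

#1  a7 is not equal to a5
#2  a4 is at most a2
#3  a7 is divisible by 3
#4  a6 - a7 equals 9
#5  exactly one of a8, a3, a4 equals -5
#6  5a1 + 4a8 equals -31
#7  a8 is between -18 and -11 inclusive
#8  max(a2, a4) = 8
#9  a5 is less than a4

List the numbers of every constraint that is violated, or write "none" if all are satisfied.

#1 a7 = 3, a5 = -3; distinct — OK.
#2 a4 = 8, a2 = -1; 8 > -1 (want ≤) — violated.
#3 3 / 3 = 1, so 3 divides 3 — OK.
#4 a6 - a7 = 12 - 3 = 9 — OK.
#5 a8=-14, a3=-5, a4=8; 1 of them equals -5 — OK.
#6 5a1 + 4a8 = 5(5) + 4(-14) = -31 — OK.
#7 a8 = -14 lies in [-18, -11] — OK.
#8 max(-1, 8) = 8 — OK.
#9 a5 = -3, a4 = 8; -3 < 8 — OK.

Constraint 2 does not hold.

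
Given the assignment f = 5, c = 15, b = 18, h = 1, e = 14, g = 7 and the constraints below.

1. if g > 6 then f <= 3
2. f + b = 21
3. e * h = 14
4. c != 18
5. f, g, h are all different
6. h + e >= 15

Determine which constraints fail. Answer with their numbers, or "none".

1. g = 7 > 6, so we need f ≤ 3; but f = 5 > 3  ✗
2. f + b = 5 + 18 = 23, not 21  ✗
3. e * h = 14 * 1 = 14  ✓
4. c = 15, and 15 ≠ 18  ✓
5. values 5, 7, 1 are pairwise distinct  ✓
6. h + e = 1 + 14 = 15; 15 ≥ 15  ✓

Violated: 1 and 2.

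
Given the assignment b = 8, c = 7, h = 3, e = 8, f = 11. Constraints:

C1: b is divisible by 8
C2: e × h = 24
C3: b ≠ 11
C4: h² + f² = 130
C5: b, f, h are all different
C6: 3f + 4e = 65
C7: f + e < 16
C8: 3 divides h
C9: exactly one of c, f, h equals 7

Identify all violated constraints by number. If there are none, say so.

C1: 8 / 8 = 1, so 8 divides 8  yes
C2: e × h = 8 × 3 = 24  yes
C3: b = 8, and 8 ≠ 11  yes
C4: h² + f² = 3² + 11² = 9 + 121 = 130  yes
C5: values 8, 11, 3 are pairwise distinct  yes
C6: 3f + 4e = 3(11) + 4(8) = 65  yes
C7: f + e = 11 + 8 = 19; 19 ≥ 16, bound 16 not met  no
C8: 3 / 3 = 1, so 3 divides 3  yes
C9: c=7, f=11, h=3; 1 of them equals 7  yes

Constraint 7 does not hold.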